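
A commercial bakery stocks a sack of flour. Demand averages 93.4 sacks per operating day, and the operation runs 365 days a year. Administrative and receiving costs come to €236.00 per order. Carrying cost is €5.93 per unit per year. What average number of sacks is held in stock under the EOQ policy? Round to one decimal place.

Average inventory ≈ 823.6 sacks

Annual demand D = 93.4 × 365 = 34,091.
EOQ = √(2DS/H) = √(2 × 34,091 × 236 / 5.93) ≈ 1647.27.
Average inventory = Q*/2 ≈ 1647.27 / 2 = 823.633.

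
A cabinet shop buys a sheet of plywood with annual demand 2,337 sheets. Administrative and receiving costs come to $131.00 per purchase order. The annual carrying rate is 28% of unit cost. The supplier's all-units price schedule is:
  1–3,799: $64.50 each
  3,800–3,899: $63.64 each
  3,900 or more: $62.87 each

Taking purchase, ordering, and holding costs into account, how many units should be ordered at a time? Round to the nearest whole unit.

Holding cost per unit per year at price C is H = 0.28·C.
Candidates are each tier's EOQ (if it falls in that tier) and each price-break quantity.
EOQ at $64.50 = 184.1 (feasible in tier 1): TC = 2,337×$64.50 + (2,337/184.1)×131 + (184.1/2)×0.28×$64.50 = $154,061.86.
EOQ at $63.64 = 185.4 < 3800, so use break Q=3800: TC = 2,337×$63.64 + (2,337/3800.0)×131 + (3800.0/2)×0.28×$63.64 = $182,663.73.
EOQ at $62.87 = 186.5 < 3900, so use break Q=3900: TC = 2,337×$62.87 + (2,337/3900.0)×131 + (3900.0/2)×0.28×$62.87 = $181,332.71.
Lowest total cost is $154,061.86 at Q = 184.1.

Q* ≈ 184 sheets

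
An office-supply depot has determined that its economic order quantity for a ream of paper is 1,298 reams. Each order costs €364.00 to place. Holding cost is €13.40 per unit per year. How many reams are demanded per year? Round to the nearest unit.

Squaring Q* = √(2DS/H) gives Q*² = 2DS/H.
From Q* = √(2DS/H): D = Q*²H / (2S) = 1,298² × 13.4 / (2 × 364) = 31011.502.

D ≈ 31,012 reams per year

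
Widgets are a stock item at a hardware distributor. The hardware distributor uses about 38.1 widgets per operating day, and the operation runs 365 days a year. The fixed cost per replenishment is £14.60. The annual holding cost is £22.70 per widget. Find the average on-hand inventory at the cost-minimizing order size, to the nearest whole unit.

Average inventory ≈ 67 widgets

Annual demand D = 38.1 × 365 = 13,906.5.
Q* = √(2DS/H) = √(2 × 13,906.5 × 14.6 / 22.7) ≈ 133.75.
Average inventory = Q*/2 ≈ 133.75 / 2 = 66.874.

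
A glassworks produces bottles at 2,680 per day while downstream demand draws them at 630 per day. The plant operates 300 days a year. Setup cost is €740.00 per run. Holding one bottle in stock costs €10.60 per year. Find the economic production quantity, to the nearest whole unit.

Annual demand D = 630 × 300 = 189,000.
Production build-up factor (1 − d/p) = 1 − 630/2,680 = 0.7649.
Q* = √(2DS / (H(1 − d/p))) = √(2 × 189,000 × 740 / (10.6 × 0.7649)).
= √(279,720,000 / 8.1082) ≈ 5873.531.

Q* ≈ 5,874 bottles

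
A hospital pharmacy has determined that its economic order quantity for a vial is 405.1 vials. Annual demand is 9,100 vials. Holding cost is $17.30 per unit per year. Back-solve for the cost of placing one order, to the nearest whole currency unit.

S ≈ $156

Squaring Q* = √(2DS/H) gives Q*² = 2DS/H.
From Q* = √(2DS/H): S = Q*²H / (2D) = 405.1² × 17.3 / (2 × 9,100) = 155.9909.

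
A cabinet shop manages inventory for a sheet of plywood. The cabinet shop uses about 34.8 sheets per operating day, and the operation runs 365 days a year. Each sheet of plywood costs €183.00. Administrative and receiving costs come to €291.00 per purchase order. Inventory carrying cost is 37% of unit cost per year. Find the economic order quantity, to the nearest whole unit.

Annual demand D = 34.8 × 365 = 12,702.
Holding cost H = 0.37 × €183.00 = €67.7100 per unit per year.
EOQ = √(2DS / H) = √(2 × 12,702 × 291 / 67.71).
= √(7,392,564 / 67.71) = √109,179.7962 ≈ 330.424.

Q* ≈ 330 sheets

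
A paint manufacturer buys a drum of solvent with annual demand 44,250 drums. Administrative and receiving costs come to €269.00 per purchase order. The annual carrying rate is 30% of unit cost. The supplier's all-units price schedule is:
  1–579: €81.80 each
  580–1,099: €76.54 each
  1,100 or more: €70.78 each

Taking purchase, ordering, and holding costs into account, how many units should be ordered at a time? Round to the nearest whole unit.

Holding cost per unit per year at price C is H = 0.30·C.
Evaluate total cost at each tier's feasible EOQ or, if the EOQ is below the tier, at the tier's minimum quantity.
Tier 1 (€81.80): EOQ = 984.9 exceeds tier's upper bound 579, so this tier is dominated.
EOQ at €76.54 = 1018.2 (feasible in tier 2): TC = 44,250×€76.54 + (44,250/1018.2)×269 + (1018.2/2)×0.30×€76.54 = €3,410,275.44.
EOQ at €70.78 = 1058.8 < 1100, so use break Q=1100: TC = 44,250×€70.78 + (44,250/1100.0)×269 + (1100.0/2)×0.30×€70.78 = €3,154,514.84.
Lowest total cost is €3,154,514.84 at Q = 1100.0.

Q* ≈ 1,100 drums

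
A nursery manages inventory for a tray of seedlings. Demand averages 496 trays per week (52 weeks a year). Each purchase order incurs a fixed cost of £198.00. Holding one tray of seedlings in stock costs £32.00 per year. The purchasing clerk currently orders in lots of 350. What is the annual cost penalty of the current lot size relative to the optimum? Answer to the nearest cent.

Extra cost ≈ £2,112.29 per year

Annual demand D = 496 × 52 = 25,792.
EOQ = √(2DS/H) = √(2 × 25,792 × 198 / 32) ≈ 564.96.
Cost at Q* = (D/Q*)S + (Q*/2)H = √(2DSH) ≈ £18,078.61.
Cost at Q = 350: (25,792/350)×198 + (350/2)×32 = £14,590.90 + £5,600.00 = £20,190.90.
Excess = £20,190.90 − £18,078.61 = £2,112.29.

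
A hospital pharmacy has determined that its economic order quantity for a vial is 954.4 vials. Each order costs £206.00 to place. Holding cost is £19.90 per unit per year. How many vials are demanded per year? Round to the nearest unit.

D ≈ 43,996 vials per year

Invert the EOQ relation Q*² = 2DS/H.
From Q* = √(2DS/H): D = Q*²H / (2S) = 954.4² × 19.9 / (2 × 206) = 43996.357.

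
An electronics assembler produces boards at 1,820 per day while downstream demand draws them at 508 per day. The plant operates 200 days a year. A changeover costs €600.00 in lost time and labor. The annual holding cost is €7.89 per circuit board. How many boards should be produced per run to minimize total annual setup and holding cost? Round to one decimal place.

Annual demand D = 508 × 200 = 101,600.
Production build-up factor (1 − d/p) = 1 − 508/1,820 = 0.7209.
Q* = √(2DS / (H(1 − d/p))) = √(2 × 101,600 × 600 / (7.89 × 0.7209)).
= √(121,920,000 / 5.6877) ≈ 4629.859.

Q* ≈ 4,629.9 boards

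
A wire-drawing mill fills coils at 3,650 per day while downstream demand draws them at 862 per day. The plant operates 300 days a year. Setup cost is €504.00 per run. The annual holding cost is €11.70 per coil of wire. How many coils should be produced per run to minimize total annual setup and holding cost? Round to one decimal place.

Annual demand D = 862 × 300 = 258,600.
Production build-up factor (1 − d/p) = 1 − 862/3,650 = 0.7638.
Q* = √(2DS / (H(1 − d/p))) = √(2 × 258,600 × 504 / (11.7 × 0.7638)).
= √(260,668,800 / 8.9369) ≈ 5400.720.

Q* ≈ 5,400.7 coils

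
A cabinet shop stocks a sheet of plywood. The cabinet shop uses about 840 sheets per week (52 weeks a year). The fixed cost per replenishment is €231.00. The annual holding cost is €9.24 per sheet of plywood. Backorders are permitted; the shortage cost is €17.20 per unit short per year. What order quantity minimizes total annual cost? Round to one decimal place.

Annual demand D = 840 × 52 = 43,680.
With planned backorders, Q* = √(2DS/H) · √((H+B)/B).
√(2DS/H) = √(2 × 43,680 × 231 / 9.24) = 1477.836.
√((H+B)/B) = √((9.24+17.2)/17.2) = 1.2398.
Q* ≈ 1832.284.

Q* ≈ 1,832.3 sheets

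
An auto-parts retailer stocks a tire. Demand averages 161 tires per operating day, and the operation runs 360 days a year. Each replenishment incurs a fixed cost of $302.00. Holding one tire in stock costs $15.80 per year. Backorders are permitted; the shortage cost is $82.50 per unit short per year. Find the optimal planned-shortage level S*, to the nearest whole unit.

Annual demand D = 161 × 360 = 57,960.
With planned backorders, Q* = √(2DS/H) · √((H+B)/B).
√(2DS/H) = √(2 × 57,960 × 302 / 15.8) = 1488.518.
√((H+B)/B) = √((15.8+82.5)/82.5) = 1.0916.
Q* ≈ 1624.815.
S* = Q* · H/(H+B) = 1624.815 × 15.8/98.3 ≈ 261.160.

S* ≈ 261 tires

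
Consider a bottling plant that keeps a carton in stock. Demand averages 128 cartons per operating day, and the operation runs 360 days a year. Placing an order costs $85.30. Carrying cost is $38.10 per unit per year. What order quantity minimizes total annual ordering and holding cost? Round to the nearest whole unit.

Q* ≈ 454 cartons

Annual demand D = 128 × 360 = 46,080.
EOQ = √(2DS / H) = √(2 × 46,080 × 85.3 / 38.1).
= √(7,861,248 / 38.1) = √206,331.9685 ≈ 454.238.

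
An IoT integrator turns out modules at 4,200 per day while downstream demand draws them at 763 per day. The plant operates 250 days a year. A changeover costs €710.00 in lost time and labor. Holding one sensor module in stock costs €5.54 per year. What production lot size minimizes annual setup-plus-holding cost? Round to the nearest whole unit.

Q* ≈ 7,730 modules

Annual demand D = 763 × 250 = 190,750.
Production build-up factor (1 − d/p) = 1 − 763/4,200 = 0.8183.
Q* = √(2DS / (H(1 − d/p))) = √(2 × 190,750 × 710 / (5.54 × 0.8183)).
= √(270,865,000 / 4.5336) ≈ 7729.590.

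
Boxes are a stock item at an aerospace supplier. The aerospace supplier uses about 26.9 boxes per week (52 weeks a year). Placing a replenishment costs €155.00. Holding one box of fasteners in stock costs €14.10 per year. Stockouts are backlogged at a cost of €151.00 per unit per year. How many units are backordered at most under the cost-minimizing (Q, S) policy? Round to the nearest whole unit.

Annual demand D = 26.9 × 52 = 1,398.8.
With planned backorders, Q* = √(2DS/H) · √((H+B)/B).
√(2DS/H) = √(2 × 1,398.8 × 155 / 14.1) = 175.367.
√((H+B)/B) = √((14.1+151)/151) = 1.0456.
Q* ≈ 183.372.
S* = Q* · H/(H+B) = 183.372 × 14.1/165.1 ≈ 15.661.

S* ≈ 16 boxes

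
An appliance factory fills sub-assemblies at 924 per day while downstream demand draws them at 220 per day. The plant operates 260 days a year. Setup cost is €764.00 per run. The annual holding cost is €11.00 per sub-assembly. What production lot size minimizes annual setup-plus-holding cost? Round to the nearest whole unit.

Annual demand D = 220 × 260 = 57,200.
Production build-up factor (1 − d/p) = 1 − 220/924 = 0.7619.
Q* = √(2DS / (H(1 − d/p))) = √(2 × 57,200 × 764 / (11 × 0.7619)).
= √(87,401,600 / 8.381) ≈ 3229.334.

Q* ≈ 3,229 sub-assemblies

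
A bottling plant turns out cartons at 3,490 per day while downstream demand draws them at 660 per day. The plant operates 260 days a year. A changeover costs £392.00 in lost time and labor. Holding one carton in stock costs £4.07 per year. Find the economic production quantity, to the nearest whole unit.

Q* ≈ 6,385 cartons

Annual demand D = 660 × 260 = 171,600.
Production build-up factor (1 − d/p) = 1 − 660/3,490 = 0.8109.
Q* = √(2DS / (H(1 − d/p))) = √(2 × 171,600 × 392 / (4.07 × 0.8109)).
= √(134,534,400 / 3.3003) ≈ 6384.677.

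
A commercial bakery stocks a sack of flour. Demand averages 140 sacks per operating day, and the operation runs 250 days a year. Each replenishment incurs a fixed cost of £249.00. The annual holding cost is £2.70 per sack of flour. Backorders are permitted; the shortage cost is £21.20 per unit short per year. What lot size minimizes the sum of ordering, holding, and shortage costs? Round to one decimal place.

Q* ≈ 2,697.7 sacks

Annual demand D = 140 × 250 = 35,000.
With planned backorders, Q* = √(2DS/H) · √((H+B)/B).
√(2DS/H) = √(2 × 35,000 × 249 / 2.7) = 2540.779.
√((H+B)/B) = √((2.7+21.2)/21.2) = 1.0618.
Q* ≈ 2697.726.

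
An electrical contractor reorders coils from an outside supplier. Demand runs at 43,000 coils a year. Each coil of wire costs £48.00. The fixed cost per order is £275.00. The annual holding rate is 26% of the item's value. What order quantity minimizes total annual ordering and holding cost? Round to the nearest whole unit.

Q* ≈ 1,377 coils

Holding cost H = 0.26 × £48.00 = £12.4800 per unit per year.
EOQ = √(2DS / H) = √(2 × 43,000 × 275 / 12.48).
= √(23,650,000 / 12.48) = √1,895,032.0513 ≈ 1376.602.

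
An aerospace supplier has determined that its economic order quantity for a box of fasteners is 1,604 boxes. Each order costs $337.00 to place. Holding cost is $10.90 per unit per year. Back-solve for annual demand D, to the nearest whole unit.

Invert the EOQ relation Q*² = 2DS/H.
From Q* = √(2DS/H): D = Q*²H / (2S) = 1,604² × 10.9 / (2 × 337) = 41607.855.

D ≈ 41,608 boxes per year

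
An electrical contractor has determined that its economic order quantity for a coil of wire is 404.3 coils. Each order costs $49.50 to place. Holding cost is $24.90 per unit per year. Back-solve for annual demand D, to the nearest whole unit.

The basic EOQ model gives Q* = √(2DS/H); rearrange for the unknown.
From Q* = √(2DS/H): D = Q*²H / (2S) = 404.3² × 24.9 / (2 × 49.5) = 41112.287.

D ≈ 41,112 coils per year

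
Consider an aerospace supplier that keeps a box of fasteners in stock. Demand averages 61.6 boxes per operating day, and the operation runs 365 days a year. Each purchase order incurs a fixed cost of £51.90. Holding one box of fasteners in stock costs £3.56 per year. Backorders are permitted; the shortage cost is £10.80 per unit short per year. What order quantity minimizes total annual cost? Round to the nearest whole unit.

Annual demand D = 61.6 × 365 = 22,484.
With planned backorders, Q* = √(2DS/H) · √((H+B)/B).
√(2DS/H) = √(2 × 22,484 × 51.9 / 3.56) = 809.675.
√((H+B)/B) = √((3.56+10.8)/10.8) = 1.1531.
Q* ≈ 933.632.

Q* ≈ 934 boxes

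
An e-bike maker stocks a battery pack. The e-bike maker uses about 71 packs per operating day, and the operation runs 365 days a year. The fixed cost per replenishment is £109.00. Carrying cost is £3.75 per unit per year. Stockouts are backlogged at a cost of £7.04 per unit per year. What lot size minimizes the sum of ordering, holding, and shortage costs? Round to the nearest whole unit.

Annual demand D = 71 × 365 = 25,915.
With planned backorders, Q* = √(2DS/H) · √((H+B)/B).
√(2DS/H) = √(2 × 25,915 × 109 / 3.75) = 1227.406.
√((H+B)/B) = √((3.75+7.04)/7.04) = 1.2380.
Q* ≈ 1519.542.

Q* ≈ 1,520 packs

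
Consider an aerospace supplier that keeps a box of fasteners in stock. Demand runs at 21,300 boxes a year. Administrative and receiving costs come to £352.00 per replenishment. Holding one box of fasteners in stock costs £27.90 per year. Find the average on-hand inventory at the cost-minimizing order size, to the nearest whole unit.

Average inventory ≈ 367 boxes

EOQ = √(2DS/H) = √(2 × 21,300 × 352 / 27.9) ≈ 733.12.
Average inventory = Q*/2 ≈ 733.12 / 2 = 366.559.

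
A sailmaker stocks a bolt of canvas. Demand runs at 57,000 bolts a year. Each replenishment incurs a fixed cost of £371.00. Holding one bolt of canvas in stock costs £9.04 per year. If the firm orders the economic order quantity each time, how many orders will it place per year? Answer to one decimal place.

N ≈ 26.4 orders per year

The optimal lot size = √(2DS/H) = √(2 × 57,000 × 371 / 9.04) ≈ 2162.99.
Orders per year = D / Q* = 57,000 / 2162.99 ≈ 26.352.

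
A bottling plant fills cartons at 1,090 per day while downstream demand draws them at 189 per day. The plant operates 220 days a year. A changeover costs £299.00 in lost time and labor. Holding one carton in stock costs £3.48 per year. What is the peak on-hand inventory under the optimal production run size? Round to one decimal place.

I_max ≈ 2,430.3 cartons

Annual demand D = 189 × 220 = 41,580.
Production build-up factor (1 − d/p) = 1 − 189/1,090 = 0.8266.
Q* = √(2DS / (H(1 − d/p))) = √(2 × 41,580 × 299 / (3.48 × 0.8266)).
= √(24,864,840 / 2.8766) ≈ 2940.046.
Maximum inventory = Q*(1 − d/p) = 2940.046 × 0.8266 ≈ 2430.258.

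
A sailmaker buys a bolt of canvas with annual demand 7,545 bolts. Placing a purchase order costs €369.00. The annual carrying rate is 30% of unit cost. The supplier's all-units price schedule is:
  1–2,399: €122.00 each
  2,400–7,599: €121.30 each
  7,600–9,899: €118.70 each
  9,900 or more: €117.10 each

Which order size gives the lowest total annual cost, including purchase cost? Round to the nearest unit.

Q* ≈ 390 bolts

Holding cost per unit per year at price C is H = 0.30·C.
Evaluate total cost at each tier's feasible EOQ or, if the EOQ is below the tier, at the tier's minimum quantity.
EOQ at €122.00 = 390.0 (feasible in tier 1): TC = 7,545×€122.00 + (7,545/390.0)×369 + (390.0/2)×0.30×€122.00 = €934,765.73.
EOQ at €121.30 = 391.2 < 2400, so use break Q=2400: TC = 7,545×€121.30 + (7,545/2400.0)×369 + (2400.0/2)×0.30×€121.30 = €960,036.54.
EOQ at €118.70 = 395.4 < 7600, so use break Q=7600: TC = 7,545×€118.70 + (7,545/7600.0)×369 + (7600.0/2)×0.30×€118.70 = €1,031,275.83.
EOQ at €117.10 = 398.1 < 9900, so use break Q=9900: TC = 7,545×€117.10 + (7,545/9900.0)×369 + (9900.0/2)×0.30×€117.10 = €1,057,694.22.
Lowest total cost is €934,765.73 at Q = 390.0.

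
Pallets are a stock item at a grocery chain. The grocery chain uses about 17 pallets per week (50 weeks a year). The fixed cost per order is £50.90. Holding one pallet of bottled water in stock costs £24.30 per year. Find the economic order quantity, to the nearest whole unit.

Q* ≈ 60 pallets

Annual demand D = 17 × 50 = 850.
EOQ = √(2DS / H) = √(2 × 850 × 50.9 / 24.3).
= √(86,530 / 24.3) = √3,560.9053 ≈ 59.673.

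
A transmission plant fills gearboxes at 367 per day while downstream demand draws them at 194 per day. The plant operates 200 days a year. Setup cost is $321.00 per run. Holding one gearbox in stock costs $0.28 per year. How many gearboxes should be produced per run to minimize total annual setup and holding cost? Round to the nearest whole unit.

Annual demand D = 194 × 200 = 38,800.
Production build-up factor (1 − d/p) = 1 − 194/367 = 0.4714.
Q* = √(2DS / (H(1 − d/p))) = √(2 × 38,800 × 321 / (0.28 × 0.4714)).
= √(24,909,600 / 0.132) ≈ 13737.710.

Q* ≈ 13,738 gearboxes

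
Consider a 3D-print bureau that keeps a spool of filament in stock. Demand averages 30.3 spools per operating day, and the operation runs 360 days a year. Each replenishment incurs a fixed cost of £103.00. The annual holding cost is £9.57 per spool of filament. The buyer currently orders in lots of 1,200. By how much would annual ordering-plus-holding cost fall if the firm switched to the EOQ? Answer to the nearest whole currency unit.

Annual demand D = 30.3 × 360 = 10,908.
EOQ = √(2DS/H) = √(2 × 10,908 × 103 / 9.57) ≈ 484.56.
Cost at Q* = (D/Q*)S + (Q*/2)H = √(2DSH) ≈ £4,637.27.
Cost at Q = 1,200: (10,908/1,200)×103 + (1,200/2)×9.57 = £936.27 + £5,742.00 = £6,678.27.
Excess = £6,678.27 − £4,637.27 = £2,041.00.

Extra cost ≈ £2,041 per year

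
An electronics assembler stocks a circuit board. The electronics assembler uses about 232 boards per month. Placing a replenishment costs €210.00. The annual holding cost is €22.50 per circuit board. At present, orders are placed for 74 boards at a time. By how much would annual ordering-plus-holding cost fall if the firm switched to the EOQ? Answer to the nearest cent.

Extra cost ≈ €3,603.83 per year

Annual demand D = 232 × 12 = 2,784.
EOQ = √(2DS/H) = √(2 × 2,784 × 210 / 22.5) ≈ 227.96.
Cost at Q* = (D/Q*)S + (Q*/2)H = √(2DSH) ≈ €5,129.21.
Cost at Q = 74: (2,784/74)×210 + (74/2)×22.5 = €7,900.54 + €832.50 = €8,733.04.
Excess = €8,733.04 − €5,129.21 = €3,603.83.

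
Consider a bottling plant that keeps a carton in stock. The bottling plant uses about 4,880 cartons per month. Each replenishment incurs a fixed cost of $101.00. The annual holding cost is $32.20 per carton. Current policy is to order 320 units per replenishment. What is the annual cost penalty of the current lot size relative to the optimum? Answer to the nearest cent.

Annual demand D = 4,880 × 12 = 58,560.
EOQ = √(2DS/H) = √(2 × 58,560 × 101 / 32.2) ≈ 606.11.
Cost at Q* = (D/Q*)S + (Q*/2)H = √(2DSH) ≈ $19,516.60.
Cost at Q = 320: (58,560/320)×101 + (320/2)×32.2 = $18,483.00 + $5,152.00 = $23,635.00.
Excess = $23,635.00 − $19,516.60 = $4,118.40.

Extra cost ≈ $4,118.40 per year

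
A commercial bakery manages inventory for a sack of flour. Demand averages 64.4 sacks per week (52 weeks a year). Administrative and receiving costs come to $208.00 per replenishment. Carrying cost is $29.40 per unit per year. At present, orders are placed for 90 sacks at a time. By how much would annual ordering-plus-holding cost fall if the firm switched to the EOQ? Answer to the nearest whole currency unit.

Extra cost ≈ $2,663 per year

Annual demand D = 64.4 × 52 = 3,348.8.
EOQ = √(2DS/H) = √(2 × 3,348.8 × 208 / 29.4) ≈ 217.68.
Cost at Q* = (D/Q*)S + (Q*/2)H = √(2DSH) ≈ $6,399.78.
Cost at Q = 90: (3,348.8/90)×208 + (90/2)×29.4 = $7,739.45 + $1,323.00 = $9,062.45.
Excess = $9,062.45 − $6,399.78 = $2,662.67.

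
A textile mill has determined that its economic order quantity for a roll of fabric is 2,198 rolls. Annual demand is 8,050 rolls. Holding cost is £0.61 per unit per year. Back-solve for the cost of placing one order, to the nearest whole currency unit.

The basic EOQ model gives Q* = √(2DS/H); rearrange for the unknown.
From Q* = √(2DS/H): S = Q*²H / (2D) = 2,198² × 0.61 / (2 × 8,050) = 183.0456.

S ≈ £183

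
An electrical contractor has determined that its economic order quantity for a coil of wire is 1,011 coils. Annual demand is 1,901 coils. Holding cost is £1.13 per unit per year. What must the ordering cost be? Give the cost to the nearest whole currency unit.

S ≈ £304

Invert the EOQ relation Q*² = 2DS/H.
From Q* = √(2DS/H): S = Q*²H / (2D) = 1,011² × 1.13 / (2 × 1,901) = 303.7866.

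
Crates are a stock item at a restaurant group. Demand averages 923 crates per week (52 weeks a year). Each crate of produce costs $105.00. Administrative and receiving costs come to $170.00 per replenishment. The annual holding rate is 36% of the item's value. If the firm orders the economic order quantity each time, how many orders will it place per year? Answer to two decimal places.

N ≈ 73.05 orders per year

Annual demand D = 923 × 52 = 47,996.
Holding cost H = 0.36 × $105.00 = $37.8000 per unit per year.
EOQ = √(2DS/H) = √(2 × 47,996 × 170 / 37.8) ≈ 657.05.
Orders per year = D / Q* = 47,996 / 657.05 ≈ 73.048.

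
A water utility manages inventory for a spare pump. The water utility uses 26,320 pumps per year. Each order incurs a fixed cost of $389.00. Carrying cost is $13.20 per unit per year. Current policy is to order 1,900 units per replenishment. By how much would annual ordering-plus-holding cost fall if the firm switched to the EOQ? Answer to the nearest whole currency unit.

EOQ = √(2DS/H) = √(2 × 26,320 × 389 / 13.2) ≈ 1245.51.
Cost at Q* = (D/Q*)S + (Q*/2)H = √(2DSH) ≈ $16,440.68.
Cost at Q = 1,900: (26,320/1,900)×389 + (1,900/2)×13.2 = $5,388.67 + $12,540.00 = $17,928.67.
Excess = $17,928.67 − $16,440.68 = $1,488.00.

Extra cost ≈ $1,488 per year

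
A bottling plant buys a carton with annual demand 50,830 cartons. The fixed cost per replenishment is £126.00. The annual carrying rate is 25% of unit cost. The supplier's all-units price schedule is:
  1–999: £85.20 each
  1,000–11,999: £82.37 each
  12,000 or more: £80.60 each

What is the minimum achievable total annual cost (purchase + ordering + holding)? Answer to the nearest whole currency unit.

Holding cost per unit per year at price C is H = 0.25·C.
For each price level, check whether its EOQ is feasible; otherwise the best quantity at that price is the breakpoint.
EOQ at £85.20 = 775.5 (feasible in tier 1): TC = 50,830×£85.20 + (50,830/775.5)×126 + (775.5/2)×0.25×£85.20 = £4,347,233.72.
EOQ at £82.37 = 788.7 < 1000, so use break Q=1000: TC = 50,830×£82.37 + (50,830/1000.0)×126 + (1000.0/2)×0.25×£82.37 = £4,203,567.93.
EOQ at £80.60 = 797.3 < 12000, so use break Q=12000: TC = 50,830×£80.60 + (50,830/12000.0)×126 + (12000.0/2)×0.25×£80.60 = £4,218,331.71.
Lowest total cost among the candidates is at Q = 1000.0.

TC* ≈ £4,203,568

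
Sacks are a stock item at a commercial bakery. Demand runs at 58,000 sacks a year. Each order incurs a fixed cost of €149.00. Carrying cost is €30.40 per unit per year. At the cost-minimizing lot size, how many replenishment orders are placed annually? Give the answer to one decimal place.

EOQ = √(2DS/H) = √(2 × 58,000 × 149 / 30.4) ≈ 754.02.
Orders per year = D / Q* = 58,000 / 754.02 ≈ 76.921.

N ≈ 76.9 orders per year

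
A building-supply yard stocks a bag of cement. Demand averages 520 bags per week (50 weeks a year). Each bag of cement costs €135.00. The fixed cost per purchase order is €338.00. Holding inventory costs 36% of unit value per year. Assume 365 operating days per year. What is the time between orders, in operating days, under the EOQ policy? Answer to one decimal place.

Annual demand D = 520 × 50 = 26,000.
Holding cost H = 0.36 × €135.00 = €48.6000 per unit per year.
Q* = √(2DS/H) = √(2 × 26,000 × 338 / 48.6) ≈ 601.37.
Cycle time = Q*/D × 365 = 601.37 / 26,000 × 365 ≈ 8.442 days.

T ≈ 8.4 days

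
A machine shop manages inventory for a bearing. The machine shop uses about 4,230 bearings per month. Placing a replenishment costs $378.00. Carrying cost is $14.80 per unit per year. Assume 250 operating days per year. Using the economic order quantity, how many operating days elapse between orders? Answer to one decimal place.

Annual demand D = 4,230 × 12 = 50,760.
The optimal lot size = √(2DS/H) = √(2 × 50,760 × 378 / 14.8) ≈ 1610.24.
Cycle time = Q*/D × 250 = 1610.24 / 50,760 × 250 ≈ 7.931 days.

T ≈ 7.9 days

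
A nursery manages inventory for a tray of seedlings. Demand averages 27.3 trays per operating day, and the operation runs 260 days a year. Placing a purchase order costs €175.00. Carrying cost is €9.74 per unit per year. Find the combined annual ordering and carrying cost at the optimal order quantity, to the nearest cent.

Annual demand D = 27.3 × 260 = 7,098.
Q* = √(2DS/H) = √(2 × 7,098 × 175 / 9.74) ≈ 505.04.
At the optimum the two cost components are equal, so total cost = 2·(Q*/2)H = Q*·H.
Minimum total = √(2DSH) = √(2 × 7,098 × 175 × 9.74) ≈ 4919.053.

TC* ≈ €4,919.05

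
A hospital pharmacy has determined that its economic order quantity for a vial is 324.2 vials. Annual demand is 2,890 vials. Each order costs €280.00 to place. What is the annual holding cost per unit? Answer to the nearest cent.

H ≈ €15.40

Squaring Q* = √(2DS/H) gives Q*² = 2DS/H.
From Q* = √(2DS/H): H = 2DS / Q*² = 2 × 2,890 × 280 / 324.2² = 15.3978.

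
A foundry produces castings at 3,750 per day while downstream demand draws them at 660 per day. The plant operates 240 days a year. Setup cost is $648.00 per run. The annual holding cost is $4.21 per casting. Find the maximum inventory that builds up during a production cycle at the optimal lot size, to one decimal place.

I_max ≈ 6,338.7 castings

Annual demand D = 660 × 240 = 158,400.
Production build-up factor (1 − d/p) = 1 − 660/3,750 = 0.8240.
Q* = √(2DS / (H(1 − d/p))) = √(2 × 158,400 × 648 / (4.21 × 0.8240)).
= √(205,286,400 / 3.469) ≈ 7692.640.
Maximum inventory = Q*(1 − d/p) = 7692.640 × 0.8240 ≈ 6338.736.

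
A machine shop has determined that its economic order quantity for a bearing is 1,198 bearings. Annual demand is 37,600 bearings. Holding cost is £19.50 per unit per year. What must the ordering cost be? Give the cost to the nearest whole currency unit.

S ≈ £372

Squaring Q* = √(2DS/H) gives Q*² = 2DS/H.
From Q* = √(2DS/H): S = Q*²H / (2D) = 1,198² × 19.5 / (2 × 37,600) = 372.1606.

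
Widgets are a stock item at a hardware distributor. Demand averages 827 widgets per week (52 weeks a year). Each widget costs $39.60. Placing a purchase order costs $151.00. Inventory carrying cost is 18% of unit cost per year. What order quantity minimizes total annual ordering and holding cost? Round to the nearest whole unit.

Q* ≈ 1,350 widgets

Annual demand D = 827 × 52 = 43,004.
Holding cost H = 0.18 × $39.60 = $7.1280 per unit per year.
EOQ = √(2DS / H) = √(2 × 43,004 × 151 / 7.128).
= √(12,987,208 / 7.128) = √1,821,998.8777 ≈ 1349.814.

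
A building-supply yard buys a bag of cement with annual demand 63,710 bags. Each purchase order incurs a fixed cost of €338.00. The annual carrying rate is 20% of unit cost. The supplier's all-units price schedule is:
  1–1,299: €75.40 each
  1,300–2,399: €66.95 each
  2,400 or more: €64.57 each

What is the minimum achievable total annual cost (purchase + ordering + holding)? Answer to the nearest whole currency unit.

TC* ≈ €4,138,224

Holding cost per unit per year at price C is H = 0.20·C.
Candidates are each tier's EOQ (if it falls in that tier) and each price-break quantity.
Tier 1 (€75.40): EOQ = 1690.0 exceeds tier's upper bound 1299, so this tier is dominated.
EOQ at €66.95 = 1793.4 (feasible in tier 2): TC = 63,710×€66.95 + (63,710/1793.4)×338 + (1793.4/2)×0.20×€66.95 = €4,289,398.66.
EOQ at €64.57 = 1826.2 < 2400, so use break Q=2400: TC = 63,710×€64.57 + (63,710/2400.0)×338 + (2400.0/2)×0.20×€64.57 = €4,138,223.99.
Lowest total cost among the candidates is at Q = 2400.0.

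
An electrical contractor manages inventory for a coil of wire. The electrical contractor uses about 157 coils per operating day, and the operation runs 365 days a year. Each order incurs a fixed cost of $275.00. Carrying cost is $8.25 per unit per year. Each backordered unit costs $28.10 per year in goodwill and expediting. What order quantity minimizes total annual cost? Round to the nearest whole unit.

Q* ≈ 2,223 coils

Annual demand D = 157 × 365 = 57,305.
With planned backorders, Q* = √(2DS/H) · √((H+B)/B).
√(2DS/H) = √(2 × 57,305 × 275 / 8.25) = 1954.567.
√((H+B)/B) = √((8.25+28.1)/28.1) = 1.1374.
Q* ≈ 2223.052.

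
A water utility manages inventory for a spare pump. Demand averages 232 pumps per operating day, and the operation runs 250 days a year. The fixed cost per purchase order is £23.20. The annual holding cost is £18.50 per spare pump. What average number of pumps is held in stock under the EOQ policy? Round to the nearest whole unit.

Annual demand D = 232 × 250 = 58,000.
The optimal lot size = √(2DS/H) = √(2 × 58,000 × 23.2 / 18.5) ≈ 381.41.
Average inventory = Q*/2 ≈ 381.41 / 2 = 190.703.

Average inventory ≈ 191 pumps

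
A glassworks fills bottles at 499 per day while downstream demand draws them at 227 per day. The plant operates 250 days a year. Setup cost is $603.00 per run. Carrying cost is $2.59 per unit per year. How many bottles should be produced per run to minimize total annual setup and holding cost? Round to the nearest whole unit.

Annual demand D = 227 × 250 = 56,750.
Production build-up factor (1 − d/p) = 1 − 227/499 = 0.5451.
Q* = √(2DS / (H(1 − d/p))) = √(2 × 56,750 × 603 / (2.59 × 0.5451)).
= √(68,440,500 / 1.4118) ≈ 6962.617.

Q* ≈ 6,963 bottles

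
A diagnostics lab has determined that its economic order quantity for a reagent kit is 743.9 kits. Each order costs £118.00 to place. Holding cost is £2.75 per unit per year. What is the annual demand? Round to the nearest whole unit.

Squaring Q* = √(2DS/H) gives Q*² = 2DS/H.
From Q* = √(2DS/H): D = Q*²H / (2S) = 743.9² × 2.75 / (2 × 118) = 6448.368.

D ≈ 6,448 kits per year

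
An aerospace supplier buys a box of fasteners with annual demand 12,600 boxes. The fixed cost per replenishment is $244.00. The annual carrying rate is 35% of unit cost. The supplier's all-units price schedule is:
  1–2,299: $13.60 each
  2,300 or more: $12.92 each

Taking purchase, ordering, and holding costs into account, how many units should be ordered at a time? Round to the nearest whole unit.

Holding cost per unit per year at price C is H = 0.35·C.
Candidates are each tier's EOQ (if it falls in that tier) and each price-break quantity.
EOQ at $13.60 = 1136.6 (feasible in tier 1): TC = 12,600×$13.60 + (12,600/1136.6)×244 + (1136.6/2)×0.35×$13.60 = $176,770.02.
EOQ at $12.92 = 1166.1 < 2300, so use break Q=2300: TC = 12,600×$12.92 + (12,600/2300.0)×244 + (2300.0/2)×0.35×$12.92 = $169,329.00.
Lowest total cost is $169,329.00 at Q = 2300.0.

Q* ≈ 2,300 boxes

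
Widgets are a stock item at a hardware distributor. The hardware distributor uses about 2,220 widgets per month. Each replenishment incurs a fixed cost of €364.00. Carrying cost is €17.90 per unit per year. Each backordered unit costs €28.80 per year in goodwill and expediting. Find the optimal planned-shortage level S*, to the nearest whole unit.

S* ≈ 508 widgets

Annual demand D = 2,220 × 12 = 26,640.
With planned backorders, Q* = √(2DS/H) · √((H+B)/B).
√(2DS/H) = √(2 × 26,640 × 364 / 17.9) = 1040.893.
√((H+B)/B) = √((17.9+28.8)/28.8) = 1.2734.
Q* ≈ 1325.466.
S* = Q* · H/(H+B) = 1325.466 × 17.9/46.7 ≈ 508.048.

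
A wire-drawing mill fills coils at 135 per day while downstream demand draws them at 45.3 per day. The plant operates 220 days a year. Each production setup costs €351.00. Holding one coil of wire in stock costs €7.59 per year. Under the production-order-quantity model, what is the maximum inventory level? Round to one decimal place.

Annual demand D = 45.3 × 220 = 9,966.
Production build-up factor (1 − d/p) = 1 − 45.3/135 = 0.6644.
Q* = √(2DS / (H(1 − d/p))) = √(2 × 9,966 × 351 / (7.59 × 0.6644)).
= √(6,996,132 / 5.0431) ≈ 1177.820.
Maximum inventory = Q*(1 − d/p) = 1177.820 × 0.6644 ≈ 782.596.

I_max ≈ 782.6 coils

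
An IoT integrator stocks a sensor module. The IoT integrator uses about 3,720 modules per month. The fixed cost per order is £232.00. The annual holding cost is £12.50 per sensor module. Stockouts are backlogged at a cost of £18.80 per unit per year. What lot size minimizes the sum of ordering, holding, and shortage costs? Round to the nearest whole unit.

Q* ≈ 1,661 modules

Annual demand D = 3,720 × 12 = 44,640.
With planned backorders, Q* = √(2DS/H) · √((H+B)/B).
√(2DS/H) = √(2 × 44,640 × 232 / 12.5) = 1287.259.
√((H+B)/B) = √((12.5+18.8)/18.8) = 1.2903.
Q* ≈ 1660.961.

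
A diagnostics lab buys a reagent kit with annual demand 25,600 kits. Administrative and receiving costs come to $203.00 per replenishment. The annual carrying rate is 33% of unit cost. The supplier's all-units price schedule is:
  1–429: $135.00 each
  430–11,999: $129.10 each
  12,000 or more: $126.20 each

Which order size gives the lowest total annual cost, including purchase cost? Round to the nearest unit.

Holding cost per unit per year at price C is H = 0.33·C.
Evaluate total cost at each tier's feasible EOQ or, if the EOQ is below the tier, at the tier's minimum quantity.
Tier 1 ($135.00): EOQ = 483.0 exceeds tier's upper bound 429, so this tier is dominated.
EOQ at $129.10 = 493.9 (feasible in tier 2): TC = 25,600×$129.10 + (25,600/493.9)×203 + (493.9/2)×0.33×$129.10 = $3,326,002.78.
EOQ at $126.20 = 499.6 < 12000, so use break Q=12000: TC = 25,600×$126.20 + (25,600/12000.0)×203 + (12000.0/2)×0.33×$126.20 = $3,481,029.07.
Lowest total cost is $3,326,002.78 at Q = 493.9.

Q* ≈ 494 kits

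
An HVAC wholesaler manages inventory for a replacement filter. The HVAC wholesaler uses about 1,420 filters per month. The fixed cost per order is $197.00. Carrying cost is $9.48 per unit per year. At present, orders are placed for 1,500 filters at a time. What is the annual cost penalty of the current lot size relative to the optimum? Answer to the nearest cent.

Annual demand D = 1,420 × 12 = 17,040.
EOQ = √(2DS/H) = √(2 × 17,040 × 197 / 9.48) ≈ 841.55.
Cost at Q* = (D/Q*)S + (Q*/2)H = √(2DSH) ≈ $7,977.87.
Cost at Q = 1,500: (17,040/1,500)×197 + (1,500/2)×9.48 = $2,237.92 + $7,110.00 = $9,347.92.
Excess = $9,347.92 − $7,977.87 = $1,370.05.

Extra cost ≈ $1,370.05 per year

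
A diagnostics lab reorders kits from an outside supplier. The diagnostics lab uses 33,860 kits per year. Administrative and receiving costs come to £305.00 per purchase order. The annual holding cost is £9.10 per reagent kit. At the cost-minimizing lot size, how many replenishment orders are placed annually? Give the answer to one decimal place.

EOQ = √(2DS/H) = √(2 × 33,860 × 305 / 9.1) ≈ 1506.56.
Orders per year = D / Q* = 33,860 / 1506.56 ≈ 22.475.

N ≈ 22.5 orders per year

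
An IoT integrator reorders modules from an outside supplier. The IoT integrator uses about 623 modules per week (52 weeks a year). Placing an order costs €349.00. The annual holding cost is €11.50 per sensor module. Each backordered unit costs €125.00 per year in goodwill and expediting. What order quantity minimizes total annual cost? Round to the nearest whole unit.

Annual demand D = 623 × 52 = 32,396.
With planned backorders, Q* = √(2DS/H) · √((H+B)/B).
√(2DS/H) = √(2 × 32,396 × 349 / 11.5) = 1402.247.
√((H+B)/B) = √((11.5+125)/125) = 1.0450.
Q* ≈ 1465.331.

Q* ≈ 1,465 modules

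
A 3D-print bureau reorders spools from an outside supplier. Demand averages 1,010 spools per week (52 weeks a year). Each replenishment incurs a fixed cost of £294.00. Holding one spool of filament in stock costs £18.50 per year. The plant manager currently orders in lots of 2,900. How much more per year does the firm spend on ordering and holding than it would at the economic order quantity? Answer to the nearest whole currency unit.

Extra cost ≈ £8,247 per year

Annual demand D = 1,010 × 52 = 52,520.
EOQ = √(2DS/H) = √(2 × 52,520 × 294 / 18.5) ≈ 1292.01.
Cost at Q* = (D/Q*)S + (Q*/2)H = √(2DSH) ≈ £23,902.15.
Cost at Q = 2,900: (52,520/2,900)×294 + (2,900/2)×18.5 = £5,324.44 + £26,825.00 = £32,149.44.
Excess = £32,149.44 − £23,902.15 = £8,247.30.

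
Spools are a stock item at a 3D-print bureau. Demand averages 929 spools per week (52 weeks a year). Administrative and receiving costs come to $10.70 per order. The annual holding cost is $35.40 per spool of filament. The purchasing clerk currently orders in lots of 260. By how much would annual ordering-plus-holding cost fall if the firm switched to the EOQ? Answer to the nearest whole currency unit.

Extra cost ≈ $541 per year

Annual demand D = 929 × 52 = 48,308.
EOQ = √(2DS/H) = √(2 × 48,308 × 10.7 / 35.4) ≈ 170.89.
Cost at Q* = (D/Q*)S + (Q*/2)H = √(2DSH) ≈ $6,049.48.
Cost at Q = 260: (48,308/260)×10.7 + (260/2)×35.4 = $1,988.06 + $4,602.00 = $6,590.06.
Excess = $6,590.06 − $6,049.48 = $540.58.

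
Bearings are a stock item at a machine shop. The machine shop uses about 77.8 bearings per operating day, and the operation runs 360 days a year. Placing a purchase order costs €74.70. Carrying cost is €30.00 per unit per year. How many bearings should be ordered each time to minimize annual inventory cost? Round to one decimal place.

Annual demand D = 77.8 × 360 = 28,008.
EOQ = √(2DS / H) = √(2 × 28,008 × 74.7 / 30).
= √(4,184,395.2 / 30) = √139,479.84 ≈ 373.470.

Q* ≈ 373.5 bearings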